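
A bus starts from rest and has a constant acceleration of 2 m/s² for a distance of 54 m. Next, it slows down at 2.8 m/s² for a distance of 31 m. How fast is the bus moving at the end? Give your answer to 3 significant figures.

Phase 1 (accelerating): v₀ = 0 m/s, a = 2 m/s².
v² = v₀² + 2aΔx = 0² + 2·2·54 = 216 → v = 14.7 m/s
t = (v − v₀)/a = (14.7 − 0)/2 = 7.35 s

Phase 2 (decelerating): v₀ = 14.7 m/s, a = -2.8 m/s².
v² = v₀² + 2aΔx = 14.7² + 2·-2.8·31 = 42.4 → v = 6.51 m/s
t = (v − v₀)/a = (6.51 − 14.7)/-2.8 = 2.92 s
Final speed = 6.51 m/s

6.51 m/s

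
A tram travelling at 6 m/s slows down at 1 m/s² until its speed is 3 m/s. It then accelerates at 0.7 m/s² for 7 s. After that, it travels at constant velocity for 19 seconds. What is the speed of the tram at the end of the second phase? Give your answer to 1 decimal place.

7.9 m/s

Phase 1 (decelerating): v₀ = 6.00 m/s, a = -1 m/s².
v = v₀ + at → t = (3 − 6.00) / -1 = 3.00 s
v² = v₀² + 2aΔx → Δx = (3² − 6.00²)/(2·-1) = 13.5 m

Phase 2 (accelerating): v₀ = 3.00 m/s, a = 0.7 m/s².
v = v₀ + at = 3.00 + (0.7)(7) = 7.90 m/s
Δx = v₀t + ½at² = 3.00·7 + 0.5·0.7·7² = 38.1 m
Speed at end of phase 2 = 7.90 m/s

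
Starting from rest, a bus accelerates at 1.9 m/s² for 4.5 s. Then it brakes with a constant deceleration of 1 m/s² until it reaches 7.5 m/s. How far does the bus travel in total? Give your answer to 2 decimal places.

27.66 m

Phase 1 (accelerating): v₀ = 0 m/s, a = 1.9 m/s².
v = v₀ + at = 0 + (1.9)(4.5) = 8.55 m/s
Δx = v₀t + ½at² = 0·4.5 + 0.5·1.9·4.5² = 19.2 m

Phase 2 (decelerating): v₀ = 8.55 m/s, a = -1 m/s².
v = v₀ + at → t = (7.5 − 8.55) / -1 = 1.05 s
v² = v₀² + 2aΔx → Δx = (7.5² − 8.55²)/(2·-1) = 8.43 m
Total distance = 19.2 + 8.43 = 27.7 m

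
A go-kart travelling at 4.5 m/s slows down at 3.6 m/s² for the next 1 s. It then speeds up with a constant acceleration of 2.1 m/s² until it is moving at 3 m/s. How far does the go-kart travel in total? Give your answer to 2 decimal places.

4.65 m

Phase 1 (decelerating): v₀ = 4.50 m/s, a = -3.6 m/s².
v = v₀ + at = 4.50 + (-3.6)(1) = 0.900 m/s
Δx = v₀t + ½at² = 4.50·1 + 0.5·-3.6·1² = 2.70 m

Phase 2 (accelerating): v₀ = 0.900 m/s, a = 2.1 m/s².
v = v₀ + at → t = (3 − 0.900) / 2.1 = 1.00 s
v² = v₀² + 2aΔx → Δx = (3² − 0.900²)/(2·2.1) = 1.95 m
Total distance = 2.70 + 1.95 = 4.65 m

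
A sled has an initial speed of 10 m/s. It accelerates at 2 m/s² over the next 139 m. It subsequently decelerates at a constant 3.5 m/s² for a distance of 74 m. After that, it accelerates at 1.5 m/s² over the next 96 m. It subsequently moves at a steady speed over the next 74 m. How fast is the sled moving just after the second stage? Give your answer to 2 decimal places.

11.75 m/s

Phase 1 (accelerating): v₀ = 10.0 m/s, a = 2 m/s².
v² = v₀² + 2aΔx = 10.0² + 2·2·139 = 656 → v = 25.6 m/s
t = (v − v₀)/a = (25.6 − 10.0)/2 = 7.81 s

Phase 2 (decelerating): v₀ = 25.6 m/s, a = -3.5 m/s².
v² = v₀² + 2aΔx = 25.6² + 2·-3.5·74 = 138 → v = 11.7 m/s
t = (v − v₀)/a = (11.7 − 25.6)/-3.5 = 3.96 s
Speed at end of phase 2 = 11.7 m/s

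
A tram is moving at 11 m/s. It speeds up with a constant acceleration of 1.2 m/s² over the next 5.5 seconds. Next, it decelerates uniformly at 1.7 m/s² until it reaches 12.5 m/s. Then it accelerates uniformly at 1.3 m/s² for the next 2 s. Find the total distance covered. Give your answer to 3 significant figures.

151 m

Phase 1 (accelerating): v₀ = 11.0 m/s, a = 1.2 m/s².
v = v₀ + at = 11.0 + (1.2)(5.5) = 17.6 m/s
Δx = v₀t + ½at² = 11.0·5.5 + 0.5·1.2·5.5² = 78.7 m

Phase 2 (decelerating): v₀ = 17.6 m/s, a = -1.7 m/s².
v = v₀ + at → t = (12.5 − 17.6) / -1.7 = 3.00 s
v² = v₀² + 2aΔx → Δx = (12.5² − 17.6²)/(2·-1.7) = 45.2 m

Phase 3 (accelerating): v₀ = 12.5 m/s, a = 1.3 m/s².
v = v₀ + at = 12.5 + (1.3)(2) = 15.1 m/s
Δx = v₀t + ½at² = 12.5·2 + 0.5·1.3·2² = 27.6 m
Total distance = 78.7 + 45.2 + 27.6 = 151 m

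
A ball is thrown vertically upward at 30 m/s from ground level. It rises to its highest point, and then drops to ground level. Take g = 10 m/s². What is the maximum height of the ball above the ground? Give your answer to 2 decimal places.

45.00 m

Phase 1 (rising): v₀ = 30.0 m/s, a = -10 m/s².
v = v₀ + at → t = (0 − 30.0) / -10 = 3.00 s
v² = v₀² + 2aΔx → Δx = (0² − 30.0²)/(2·-10) = 45.0 m
Maximum height = 45.0 m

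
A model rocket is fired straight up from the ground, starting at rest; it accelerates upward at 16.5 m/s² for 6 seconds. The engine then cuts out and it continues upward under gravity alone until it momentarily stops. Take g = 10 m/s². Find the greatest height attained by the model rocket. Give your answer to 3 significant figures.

Phase 1 (powered ascent): v₀ = 0 m/s, a = 16.5 m/s².
v = v₀ + at = 0 + (16.5)(6) = 99.0 m/s
Δx = v₀t + ½at² = 0·6 + 0.5·16.5·6² = 297 m

Phase 2 (coasting upward): v₀ = 99.0 m/s, a = -10 m/s².
v = v₀ + at → t = (0 − 99.0) / -10 = 9.90 s
v² = v₀² + 2aΔx → Δx = (0² − 99.0²)/(2·-10) = 490 m
Maximum height = 297 + 490 = 787 m

787 m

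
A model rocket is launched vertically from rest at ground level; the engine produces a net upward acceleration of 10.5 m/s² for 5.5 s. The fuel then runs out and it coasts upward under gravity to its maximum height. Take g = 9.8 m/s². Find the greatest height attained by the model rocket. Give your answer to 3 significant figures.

Phase 1 (powered ascent): v₀ = 0 m/s, a = 10.5 m/s².
v = v₀ + at = 0 + (10.5)(5.5) = 57.8 m/s
Δx = v₀t + ½at² = 0·5.5 + 0.5·10.5·5.5² = 159 m

Phase 2 (coasting upward): v₀ = 57.8 m/s, a = -9.8 m/s².
v = v₀ + at → t = (0 − 57.8) / -9.8 = 5.89 s
v² = v₀² + 2aΔx → Δx = (0² − 57.8²)/(2·-9.8) = 170 m
Maximum height = 159 + 170 = 329 m

329 m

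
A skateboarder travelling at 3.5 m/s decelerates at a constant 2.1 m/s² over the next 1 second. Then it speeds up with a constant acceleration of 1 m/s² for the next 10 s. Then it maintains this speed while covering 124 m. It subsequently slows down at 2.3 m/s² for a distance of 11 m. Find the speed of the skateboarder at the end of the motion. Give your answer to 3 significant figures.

8.91 m/s

Phase 1 (decelerating): v₀ = 3.50 m/s, a = -2.1 m/s².
v = v₀ + at = 3.50 + (-2.1)(1) = 1.40 m/s
Δx = v₀t + ½at² = 3.50·1 + 0.5·-2.1·1² = 2.45 m

Phase 2 (accelerating): v₀ = 1.40 m/s, a = 1 m/s².
v = v₀ + at = 1.40 + (1)(10) = 11.4 m/s
Δx = v₀t + ½at² = 1.40·10 + 0.5·1·10² = 64.0 m

Phase 3 (constant speed): v₀ = 11.4 m/s, a = 0 m/s².
Constant speed: t = d/v = 124/11.4 = 10.9 s

Phase 4 (decelerating): v₀ = 11.4 m/s, a = -2.3 m/s².
v² = v₀² + 2aΔx = 11.4² + 2·-2.3·11 = 79.4 → v = 8.91 m/s
t = (v − v₀)/a = (8.91 − 11.4)/-2.3 = 1.08 s
Final speed = 8.91 m/s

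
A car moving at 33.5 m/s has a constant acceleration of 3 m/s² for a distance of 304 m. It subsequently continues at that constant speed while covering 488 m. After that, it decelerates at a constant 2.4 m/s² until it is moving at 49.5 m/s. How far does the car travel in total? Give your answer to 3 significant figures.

Phase 1 (accelerating): v₀ = 33.5 m/s, a = 3 m/s².
v² = v₀² + 2aΔx = 33.5² + 2·3·304 = 2950 → v = 54.3 m/s
t = (v − v₀)/a = (54.3 − 33.5)/3 = 6.93 s

Phase 2 (constant speed): v₀ = 54.3 m/s, a = 0 m/s².
Constant speed: t = d/v = 488/54.3 = 8.99 s

Phase 3 (decelerating): v₀ = 54.3 m/s, a = -2.4 m/s².
v = v₀ + at → t = (49.5 − 54.3) / -2.4 = 1.99 s
v² = v₀² + 2aΔx → Δx = (49.5² − 54.3²)/(2·-2.4) = 103 m
Total distance = 304 + 488 + 103 = 895 m

895 m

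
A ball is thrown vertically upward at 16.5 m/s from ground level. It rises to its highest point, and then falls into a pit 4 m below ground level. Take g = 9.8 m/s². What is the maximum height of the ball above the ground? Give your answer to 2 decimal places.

13.89 m

Phase 1 (rising): v₀ = 16.5 m/s, a = -9.8 m/s².
v = v₀ + at → t = (0 − 16.5) / -9.8 = 1.68 s
v² = v₀² + 2aΔx → Δx = (0² − 16.5²)/(2·-9.8) = 13.9 m
Maximum height = 13.9 m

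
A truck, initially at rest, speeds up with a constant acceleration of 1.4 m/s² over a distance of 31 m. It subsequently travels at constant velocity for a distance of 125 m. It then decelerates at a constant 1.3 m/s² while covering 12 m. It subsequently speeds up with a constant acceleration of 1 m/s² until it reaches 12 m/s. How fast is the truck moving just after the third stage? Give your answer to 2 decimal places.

7.46 m/s

Phase 1 (accelerating): v₀ = 0 m/s, a = 1.4 m/s².
v² = v₀² + 2aΔx = 0² + 2·1.4·31 = 86.8 → v = 9.32 m/s
t = (v − v₀)/a = (9.32 − 0)/1.4 = 6.65 s

Phase 2 (constant speed): v₀ = 9.32 m/s, a = 0 m/s².
Constant speed: t = d/v = 125/9.32 = 13.4 s

Phase 3 (decelerating): v₀ = 9.32 m/s, a = -1.3 m/s².
v² = v₀² + 2aΔx = 9.32² + 2·-1.3·12 = 55.6 → v = 7.46 m/s
t = (v − v₀)/a = (7.46 − 9.32)/-1.3 = 1.43 s
Speed at end of phase 3 = 7.46 m/s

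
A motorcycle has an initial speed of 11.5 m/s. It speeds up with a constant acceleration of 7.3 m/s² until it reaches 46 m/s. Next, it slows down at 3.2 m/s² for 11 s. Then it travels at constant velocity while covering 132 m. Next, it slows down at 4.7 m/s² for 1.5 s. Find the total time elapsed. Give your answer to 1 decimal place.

29.4 s

Phase 1 (accelerating): v₀ = 11.5 m/s, a = 7.3 m/s².
v = v₀ + at → t = (46 − 11.5) / 7.3 = 4.73 s
v² = v₀² + 2aΔx → Δx = (46² − 11.5²)/(2·7.3) = 136 m

Phase 2 (decelerating): v₀ = 46.0 m/s, a = -3.2 m/s².
v = v₀ + at = 46.0 + (-3.2)(11) = 10.8 m/s
Δx = v₀t + ½at² = 46.0·11 + 0.5·-3.2·11² = 312 m

Phase 3 (constant speed): v₀ = 10.8 m/s, a = 0 m/s².
Constant speed: t = d/v = 132/10.8 = 12.2 s

Phase 4 (decelerating): v₀ = 10.8 m/s, a = -4.7 m/s².
v = v₀ + at = 10.8 + (-4.7)(1.5) = 3.75 m/s
Δx = v₀t + ½at² = 10.8·1.5 + 0.5·-4.7·1.5² = 10.9 m
Total time = 4.73 + 11.0 + 12.2 + 1.50 = 29.4 s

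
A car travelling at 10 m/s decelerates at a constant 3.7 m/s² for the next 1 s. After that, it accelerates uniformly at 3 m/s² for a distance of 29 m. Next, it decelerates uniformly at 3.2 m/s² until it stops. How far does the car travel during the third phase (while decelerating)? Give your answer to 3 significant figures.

Phase 1 (decelerating): v₀ = 10.0 m/s, a = -3.7 m/s².
v = v₀ + at = 10.0 + (-3.7)(1) = 6.30 m/s
Δx = v₀t + ½at² = 10.0·1 + 0.5·-3.7·1² = 8.15 m

Phase 2 (accelerating): v₀ = 6.30 m/s, a = 3 m/s².
v² = v₀² + 2aΔx = 6.30² + 2·3·29 = 214 → v = 14.6 m/s
t = (v − v₀)/a = (14.6 − 6.30)/3 = 2.77 s

Phase 3 (decelerating): v₀ = 14.6 m/s, a = -3.2 m/s².
v = v₀ + at → t = (0 − 14.6) / -3.2 = 4.57 s
v² = v₀² + 2aΔx → Δx = (0² − 14.6²)/(2·-3.2) = 33.4 m
Distance in phase 3 = 33.4 m

33.4 m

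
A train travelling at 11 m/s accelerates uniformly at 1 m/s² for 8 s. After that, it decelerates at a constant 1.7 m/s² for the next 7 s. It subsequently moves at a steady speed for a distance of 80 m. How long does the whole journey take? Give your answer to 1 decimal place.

Phase 1 (accelerating): v₀ = 11.0 m/s, a = 1 m/s².
v = v₀ + at = 11.0 + (1)(8) = 19.0 m/s
Δx = v₀t + ½at² = 11.0·8 + 0.5·1·8² = 120 m

Phase 2 (decelerating): v₀ = 19.0 m/s, a = -1.7 m/s².
v = v₀ + at = 19.0 + (-1.7)(7) = 7.10 m/s
Δx = v₀t + ½at² = 19.0·7 + 0.5·-1.7·7² = 91.3 m

Phase 3 (constant speed): v₀ = 7.10 m/s, a = 0 m/s².
Constant speed: t = d/v = 80/7.10 = 11.3 s
Total time = 8.00 + 7.00 + 11.3 = 26.3 s

26.3 s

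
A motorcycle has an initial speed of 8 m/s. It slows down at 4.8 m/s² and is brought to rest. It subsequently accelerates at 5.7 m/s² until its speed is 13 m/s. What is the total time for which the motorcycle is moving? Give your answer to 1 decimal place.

3.9 s

Phase 1 (decelerating): v₀ = 8.00 m/s, a = -4.8 m/s².
v = v₀ + at → t = (0 − 8.00) / -4.8 = 1.67 s
v² = v₀² + 2aΔx → Δx = (0² − 8.00²)/(2·-4.8) = 6.67 m

Phase 2 (accelerating): v₀ = 0 m/s, a = 5.7 m/s².
v = v₀ + at → t = (13 − 0) / 5.7 = 2.28 s
v² = v₀² + 2aΔx → Δx = (13² − 0²)/(2·5.7) = 14.8 m
Total time = 1.67 + 2.28 = 3.95 s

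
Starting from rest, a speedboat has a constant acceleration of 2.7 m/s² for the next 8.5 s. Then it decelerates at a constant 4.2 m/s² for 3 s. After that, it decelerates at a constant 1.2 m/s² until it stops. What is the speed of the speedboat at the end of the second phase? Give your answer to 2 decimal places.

10.35 m/s

Phase 1 (accelerating): v₀ = 0 m/s, a = 2.7 m/s².
v = v₀ + at = 0 + (2.7)(8.5) = 23.0 m/s
Δx = v₀t + ½at² = 0·8.5 + 0.5·2.7·8.5² = 97.5 m

Phase 2 (decelerating): v₀ = 23.0 m/s, a = -4.2 m/s².
v = v₀ + at = 23.0 + (-4.2)(3) = 10.4 m/s
Δx = v₀t + ½at² = 23.0·3 + 0.5·-4.2·3² = 50.0 m
Speed at end of phase 2 = 10.4 m/s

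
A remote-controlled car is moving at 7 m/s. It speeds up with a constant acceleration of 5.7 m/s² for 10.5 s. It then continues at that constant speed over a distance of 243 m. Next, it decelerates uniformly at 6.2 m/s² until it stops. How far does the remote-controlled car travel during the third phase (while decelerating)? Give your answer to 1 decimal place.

Phase 1 (accelerating): v₀ = 7.00 m/s, a = 5.7 m/s².
v = v₀ + at = 7.00 + (5.7)(10.5) = 66.8 m/s
Δx = v₀t + ½at² = 7.00·10.5 + 0.5·5.7·10.5² = 388 m

Phase 2 (constant speed): v₀ = 66.8 m/s, a = 0 m/s².
Constant speed: t = d/v = 243/66.8 = 3.64 s

Phase 3 (decelerating): v₀ = 66.8 m/s, a = -6.2 m/s².
v = v₀ + at → t = (0 − 66.8) / -6.2 = 10.8 s
v² = v₀² + 2aΔx → Δx = (0² − 66.8²)/(2·-6.2) = 360 m
Distance in phase 3 = 360 m

360.4 m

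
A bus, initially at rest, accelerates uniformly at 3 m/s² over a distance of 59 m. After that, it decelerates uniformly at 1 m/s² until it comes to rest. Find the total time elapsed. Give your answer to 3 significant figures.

Phase 1 (accelerating): v₀ = 0 m/s, a = 3 m/s².
v² = v₀² + 2aΔx = 0² + 2·3·59 = 354 → v = 18.8 m/s
t = (v − v₀)/a = (18.8 − 0)/3 = 6.27 s

Phase 2 (decelerating): v₀ = 18.8 m/s, a = -1 m/s².
v = v₀ + at → t = (0 − 18.8) / -1 = 18.8 s
v² = v₀² + 2aΔx → Δx = (0² − 18.8²)/(2·-1) = 177 m
Total time = 6.27 + 18.8 = 25.1 s

25.1 s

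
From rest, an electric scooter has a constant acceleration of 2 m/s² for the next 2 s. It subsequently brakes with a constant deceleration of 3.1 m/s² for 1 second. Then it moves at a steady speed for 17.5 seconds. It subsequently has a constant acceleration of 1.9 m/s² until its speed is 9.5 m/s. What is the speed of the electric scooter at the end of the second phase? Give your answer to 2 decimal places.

Phase 1 (accelerating): v₀ = 0 m/s, a = 2 m/s².
v = v₀ + at = 0 + (2)(2) = 4.00 m/s
Δx = v₀t + ½at² = 0·2 + 0.5·2·2² = 4.00 m

Phase 2 (decelerating): v₀ = 4.00 m/s, a = -3.1 m/s².
v = v₀ + at = 4.00 + (-3.1)(1) = 0.900 m/s
Δx = v₀t + ½at² = 4.00·1 + 0.5·-3.1·1² = 2.45 m
Speed at end of phase 2 = 0.900 m/s

0.90 m/s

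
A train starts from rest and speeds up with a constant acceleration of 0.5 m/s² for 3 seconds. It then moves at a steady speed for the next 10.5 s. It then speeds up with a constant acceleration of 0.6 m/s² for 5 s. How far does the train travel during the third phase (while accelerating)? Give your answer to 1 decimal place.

Phase 1 (accelerating): v₀ = 0 m/s, a = 0.5 m/s².
v = v₀ + at = 0 + (0.5)(3) = 1.50 m/s
Δx = v₀t + ½at² = 0·3 + 0.5·0.5·3² = 2.25 m

Phase 2 (constant speed): v₀ = 1.50 m/s, a = 0 m/s².
v = v₀ + at = 1.50 + (0)(10.5) = 1.50 m/s
Δx = v₀t + ½at² = 1.50·10.5 + 0.5·0·10.5² = 15.8 m

Phase 3 (accelerating): v₀ = 1.50 m/s, a = 0.6 m/s².
v = v₀ + at = 1.50 + (0.6)(5) = 4.50 m/s
Δx = v₀t + ½at² = 1.50·5 + 0.5·0.6·5² = 15.0 m
Distance in phase 3 = 15.0 m

15.0 m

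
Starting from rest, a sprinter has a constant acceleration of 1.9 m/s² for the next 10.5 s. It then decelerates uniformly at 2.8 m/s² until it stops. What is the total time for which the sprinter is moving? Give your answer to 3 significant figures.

Phase 1 (accelerating): v₀ = 0 m/s, a = 1.9 m/s².
v = v₀ + at = 0 + (1.9)(10.5) = 19.9 m/s
Δx = v₀t + ½at² = 0·10.5 + 0.5·1.9·10.5² = 105 m

Phase 2 (decelerating): v₀ = 19.9 m/s, a = -2.8 m/s².
v = v₀ + at → t = (0 − 19.9) / -2.8 = 7.12 s
v² = v₀² + 2aΔx → Δx = (0² − 19.9²)/(2·-2.8) = 71.1 m
Total time = 10.5 + 7.12 = 17.6 s

17.6 s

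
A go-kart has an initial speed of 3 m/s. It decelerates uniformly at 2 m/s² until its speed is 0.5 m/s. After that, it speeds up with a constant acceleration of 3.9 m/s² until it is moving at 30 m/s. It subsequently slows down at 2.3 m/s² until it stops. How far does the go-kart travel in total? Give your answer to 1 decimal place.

Phase 1 (decelerating): v₀ = 3.00 m/s, a = -2 m/s².
v = v₀ + at → t = (0.5 − 3.00) / -2 = 1.25 s
v² = v₀² + 2aΔx → Δx = (0.5² − 3.00²)/(2·-2) = 2.19 m

Phase 2 (accelerating): v₀ = 0.500 m/s, a = 3.9 m/s².
v = v₀ + at → t = (30 − 0.500) / 3.9 = 7.56 s
v² = v₀² + 2aΔx → Δx = (30² − 0.500²)/(2·3.9) = 115 m

Phase 3 (decelerating): v₀ = 30.0 m/s, a = -2.3 m/s².
v = v₀ + at → t = (0 − 30.0) / -2.3 = 13.0 s
v² = v₀² + 2aΔx → Δx = (0² − 30.0²)/(2·-2.3) = 196 m
Total distance = 2.19 + 115 + 196 = 313 m

313.2 m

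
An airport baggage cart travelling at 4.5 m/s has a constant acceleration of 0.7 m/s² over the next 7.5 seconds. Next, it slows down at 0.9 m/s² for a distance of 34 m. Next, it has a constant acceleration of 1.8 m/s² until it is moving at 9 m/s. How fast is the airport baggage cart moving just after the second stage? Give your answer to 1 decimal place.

Phase 1 (accelerating): v₀ = 4.50 m/s, a = 0.7 m/s².
v = v₀ + at = 4.50 + (0.7)(7.5) = 9.75 m/s
Δx = v₀t + ½at² = 4.50·7.5 + 0.5·0.7·7.5² = 53.4 m

Phase 2 (decelerating): v₀ = 9.75 m/s, a = -0.9 m/s².
v² = v₀² + 2aΔx = 9.75² + 2·-0.9·34 = 33.9 → v = 5.82 m/s
t = (v − v₀)/a = (5.82 − 9.75)/-0.9 = 4.37 s
Speed at end of phase 2 = 5.82 m/s

5.8 m/s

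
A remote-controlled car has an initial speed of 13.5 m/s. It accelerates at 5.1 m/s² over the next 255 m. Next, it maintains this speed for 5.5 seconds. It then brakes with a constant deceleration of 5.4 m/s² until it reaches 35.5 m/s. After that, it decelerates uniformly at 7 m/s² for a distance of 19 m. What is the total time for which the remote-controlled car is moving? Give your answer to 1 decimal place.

Phase 1 (accelerating): v₀ = 13.5 m/s, a = 5.1 m/s².
v² = v₀² + 2aΔx = 13.5² + 2·5.1·255 = 2780 → v = 52.8 m/s
t = (v − v₀)/a = (52.8 − 13.5)/5.1 = 7.70 s

Phase 2 (constant speed): v₀ = 52.8 m/s, a = 0 m/s².
v = v₀ + at = 52.8 + (0)(5.5) = 52.8 m/s
Δx = v₀t + ½at² = 52.8·5.5 + 0.5·0·5.5² = 290 m

Phase 3 (decelerating): v₀ = 52.8 m/s, a = -5.4 m/s².
v = v₀ + at → t = (35.5 − 52.8) / -5.4 = 3.20 s
v² = v₀² + 2aΔx → Δx = (35.5² − 52.8²)/(2·-5.4) = 141 m

Phase 4 (decelerating): v₀ = 35.5 m/s, a = -7 m/s².
v² = v₀² + 2aΔx = 35.5² + 2·-7·19 = 994 → v = 31.5 m/s
t = (v − v₀)/a = (31.5 − 35.5)/-7 = 0.567 s
Total time = 7.70 + 5.50 + 3.20 + 0.567 = 17.0 s

17.0 s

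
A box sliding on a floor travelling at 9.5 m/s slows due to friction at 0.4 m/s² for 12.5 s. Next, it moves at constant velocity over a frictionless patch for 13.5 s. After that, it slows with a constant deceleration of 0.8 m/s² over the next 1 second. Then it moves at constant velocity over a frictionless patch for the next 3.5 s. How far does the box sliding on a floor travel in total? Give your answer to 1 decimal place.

Phase 1 (decelerating): v₀ = 9.50 m/s, a = -0.4 m/s².
v = v₀ + at = 9.50 + (-0.4)(12.5) = 4.50 m/s
Δx = v₀t + ½at² = 9.50·12.5 + 0.5·-0.4·12.5² = 87.5 m

Phase 2 (constant speed): v₀ = 4.50 m/s, a = 0 m/s².
v = v₀ + at = 4.50 + (0)(13.5) = 4.50 m/s
Δx = v₀t + ½at² = 4.50·13.5 + 0.5·0·13.5² = 60.8 m

Phase 3 (decelerating): v₀ = 4.50 m/s, a = -0.8 m/s².
v = v₀ + at = 4.50 + (-0.8)(1) = 3.70 m/s
Δx = v₀t + ½at² = 4.50·1 + 0.5·-0.8·1² = 4.10 m

Phase 4 (constant speed): v₀ = 3.70 m/s, a = 0 m/s².
v = v₀ + at = 3.70 + (0)(3.5) = 3.70 m/s
Δx = v₀t + ½at² = 3.70·3.5 + 0.5·0·3.5² = 13.0 m
Total distance = 87.5 + 60.8 + 4.10 + 13.0 = 165 m

165.3 m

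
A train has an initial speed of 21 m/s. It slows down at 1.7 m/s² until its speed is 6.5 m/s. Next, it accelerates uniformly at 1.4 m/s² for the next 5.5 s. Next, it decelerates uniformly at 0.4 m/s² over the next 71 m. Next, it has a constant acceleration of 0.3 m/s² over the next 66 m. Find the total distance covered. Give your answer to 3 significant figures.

Phase 1 (decelerating): v₀ = 21.0 m/s, a = -1.7 m/s².
v = v₀ + at → t = (6.5 − 21.0) / -1.7 = 8.53 s
v² = v₀² + 2aΔx → Δx = (6.5² − 21.0²)/(2·-1.7) = 117 m

Phase 2 (accelerating): v₀ = 6.50 m/s, a = 1.4 m/s².
v = v₀ + at = 6.50 + (1.4)(5.5) = 14.2 m/s
Δx = v₀t + ½at² = 6.50·5.5 + 0.5·1.4·5.5² = 56.9 m

Phase 3 (decelerating): v₀ = 14.2 m/s, a = -0.4 m/s².
v² = v₀² + 2aΔx = 14.2² + 2·-0.4·71 = 145 → v = 12.0 m/s
t = (v − v₀)/a = (12.0 − 14.2)/-0.4 = 5.41 s

Phase 4 (accelerating): v₀ = 12.0 m/s, a = 0.3 m/s².
v² = v₀² + 2aΔx = 12.0² + 2·0.3·66 = 184 → v = 13.6 m/s
t = (v − v₀)/a = (13.6 − 12.0)/0.3 = 5.15 s
Total distance = 117 + 56.9 + 71.0 + 66.0 = 311 m

311 m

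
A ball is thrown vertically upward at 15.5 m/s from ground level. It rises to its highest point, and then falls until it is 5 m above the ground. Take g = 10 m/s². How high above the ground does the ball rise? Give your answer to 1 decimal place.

Phase 1 (rising): v₀ = 15.5 m/s, a = -10 m/s².
v = v₀ + at → t = (0 − 15.5) / -10 = 1.55 s
v² = v₀² + 2aΔx → Δx = (0² − 15.5²)/(2·-10) = 12.0 m
Maximum height = 12.0 m

12.0 m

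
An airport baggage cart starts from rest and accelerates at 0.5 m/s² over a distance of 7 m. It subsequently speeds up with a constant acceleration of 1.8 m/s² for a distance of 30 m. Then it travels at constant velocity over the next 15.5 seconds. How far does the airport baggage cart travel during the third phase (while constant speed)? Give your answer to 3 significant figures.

Phase 1 (accelerating): v₀ = 0 m/s, a = 0.5 m/s².
v² = v₀² + 2aΔx = 0² + 2·0.5·7 = 7.00 → v = 2.65 m/s
t = (v − v₀)/a = (2.65 − 0)/0.5 = 5.29 s

Phase 2 (accelerating): v₀ = 2.65 m/s, a = 1.8 m/s².
v² = v₀² + 2aΔx = 2.65² + 2·1.8·30 = 115 → v = 10.7 m/s
t = (v − v₀)/a = (10.7 − 2.65)/1.8 = 4.49 s

Phase 3 (constant speed): v₀ = 10.7 m/s, a = 0 m/s².
v = v₀ + at = 10.7 + (0)(15.5) = 10.7 m/s
Δx = v₀t + ½at² = 10.7·15.5 + 0.5·0·15.5² = 166 m
Distance in phase 3 = 166 m

166 m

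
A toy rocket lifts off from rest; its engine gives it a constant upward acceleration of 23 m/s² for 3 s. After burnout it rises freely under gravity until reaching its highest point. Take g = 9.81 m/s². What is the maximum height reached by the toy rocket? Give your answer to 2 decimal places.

Phase 1 (powered ascent): v₀ = 0 m/s, a = 23 m/s².
v = v₀ + at = 0 + (23)(3) = 69.0 m/s
Δx = v₀t + ½at² = 0·3 + 0.5·23·3² = 104 m

Phase 2 (coasting upward): v₀ = 69.0 m/s, a = -9.81 m/s².
v = v₀ + at → t = (0 − 69.0) / -9.81 = 7.03 s
v² = v₀² + 2aΔx → Δx = (0² − 69.0²)/(2·-9.81) = 243 m
Maximum height = 104 + 243 = 346 m

346.16 m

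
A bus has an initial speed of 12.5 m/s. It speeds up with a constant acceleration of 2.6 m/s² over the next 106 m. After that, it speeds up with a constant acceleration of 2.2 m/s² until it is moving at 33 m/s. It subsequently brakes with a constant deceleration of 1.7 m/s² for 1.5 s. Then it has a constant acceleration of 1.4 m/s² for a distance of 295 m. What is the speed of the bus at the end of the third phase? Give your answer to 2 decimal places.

Phase 1 (accelerating): v₀ = 12.5 m/s, a = 2.6 m/s².
v² = v₀² + 2aΔx = 12.5² + 2·2.6·106 = 707 → v = 26.6 m/s
t = (v − v₀)/a = (26.6 − 12.5)/2.6 = 5.42 s

Phase 2 (accelerating): v₀ = 26.6 m/s, a = 2.2 m/s².
v = v₀ + at → t = (33 − 26.6) / 2.2 = 2.91 s
v² = v₀² + 2aΔx → Δx = (33² − 26.6²)/(2·2.2) = 86.7 m

Phase 3 (decelerating): v₀ = 33.0 m/s, a = -1.7 m/s².
v = v₀ + at = 33.0 + (-1.7)(1.5) = 30.4 m/s
Δx = v₀t + ½at² = 33.0·1.5 + 0.5·-1.7·1.5² = 47.6 m
Speed at end of phase 3 = 30.4 m/s

30.45 m/s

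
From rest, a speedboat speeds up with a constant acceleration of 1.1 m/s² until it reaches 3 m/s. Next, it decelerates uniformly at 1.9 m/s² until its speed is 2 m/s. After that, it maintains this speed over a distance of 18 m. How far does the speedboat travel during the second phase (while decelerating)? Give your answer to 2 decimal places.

Phase 1 (accelerating): v₀ = 0 m/s, a = 1.1 m/s².
v = v₀ + at → t = (3 − 0) / 1.1 = 2.73 s
v² = v₀² + 2aΔx → Δx = (3² − 0²)/(2·1.1) = 4.09 m

Phase 2 (decelerating): v₀ = 3.00 m/s, a = -1.9 m/s².
v = v₀ + at → t = (2 − 3.00) / -1.9 = 0.526 s
v² = v₀² + 2aΔx → Δx = (2² − 3.00²)/(2·-1.9) = 1.32 m
Distance in phase 2 = 1.32 m

1.32 m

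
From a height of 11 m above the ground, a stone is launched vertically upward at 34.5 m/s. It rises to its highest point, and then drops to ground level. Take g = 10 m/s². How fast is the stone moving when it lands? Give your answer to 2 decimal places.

Phase 1 (rising): v₀ = 34.5 m/s, a = -10 m/s².
v = v₀ + at → t = (0 − 34.5) / -10 = 3.45 s
v² = v₀² + 2aΔx → Δx = (0² − 34.5²)/(2·-10) = 59.5 m

Phase 2 (falling): v₀ = 0 m/s, a = -10 m/s².
Falls 70.5 m from rest: t = √(2·70.5/10) = 3.76 s; v = g·t = 37.6 m/s.
Final speed = 37.6 m/s

37.55 m/s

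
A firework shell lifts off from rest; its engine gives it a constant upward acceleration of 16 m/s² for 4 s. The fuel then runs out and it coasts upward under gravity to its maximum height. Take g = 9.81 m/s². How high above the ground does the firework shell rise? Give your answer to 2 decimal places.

Phase 1 (powered ascent): v₀ = 0 m/s, a = 16 m/s².
v = v₀ + at = 0 + (16)(4) = 64.0 m/s
Δx = v₀t + ½at² = 0·4 + 0.5·16·4² = 128 m

Phase 2 (coasting upward): v₀ = 64.0 m/s, a = -9.81 m/s².
v = v₀ + at → t = (0 − 64.0) / -9.81 = 6.52 s
v² = v₀² + 2aΔx → Δx = (0² − 64.0²)/(2·-9.81) = 209 m
Maximum height = 128 + 209 = 337 m

336.77 m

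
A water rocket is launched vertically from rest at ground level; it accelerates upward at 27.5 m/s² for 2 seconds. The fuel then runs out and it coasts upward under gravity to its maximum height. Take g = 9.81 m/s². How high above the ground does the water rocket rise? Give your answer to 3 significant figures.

Phase 1 (powered ascent): v₀ = 0 m/s, a = 27.5 m/s².
v = v₀ + at = 0 + (27.5)(2) = 55.0 m/s
Δx = v₀t + ½at² = 0·2 + 0.5·27.5·2² = 55.0 m

Phase 2 (coasting upward): v₀ = 55.0 m/s, a = -9.81 m/s².
v = v₀ + at → t = (0 − 55.0) / -9.81 = 5.61 s
v² = v₀² + 2aΔx → Δx = (0² − 55.0²)/(2·-9.81) = 154 m
Maximum height = 55.0 + 154 = 209 m

209 m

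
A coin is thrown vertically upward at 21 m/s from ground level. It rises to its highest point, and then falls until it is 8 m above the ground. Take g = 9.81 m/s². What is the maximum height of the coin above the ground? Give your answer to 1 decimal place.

Phase 1 (rising): v₀ = 21.0 m/s, a = -9.81 m/s².
v = v₀ + at → t = (0 − 21.0) / -9.81 = 2.14 s
v² = v₀² + 2aΔx → Δx = (0² − 21.0²)/(2·-9.81) = 22.5 m
Maximum height = 22.5 m

22.5 m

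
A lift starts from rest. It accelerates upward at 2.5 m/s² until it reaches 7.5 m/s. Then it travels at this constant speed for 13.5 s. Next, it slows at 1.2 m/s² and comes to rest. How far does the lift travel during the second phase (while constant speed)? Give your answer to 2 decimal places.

Phase 1 (accelerating): v₀ = 0 m/s, a = 2.5 m/s².
v = v₀ + at → t = (7.5 − 0) / 2.5 = 3.00 s
v² = v₀² + 2aΔx → Δx = (7.5² − 0²)/(2·2.5) = 11.2 m

Phase 2 (constant speed): v₀ = 7.50 m/s, a = 0 m/s².
v = v₀ + at = 7.50 + (0)(13.5) = 7.50 m/s
Δx = v₀t + ½at² = 7.50·13.5 + 0.5·0·13.5² = 101 m
Distance in phase 2 = 101 m

101.25 m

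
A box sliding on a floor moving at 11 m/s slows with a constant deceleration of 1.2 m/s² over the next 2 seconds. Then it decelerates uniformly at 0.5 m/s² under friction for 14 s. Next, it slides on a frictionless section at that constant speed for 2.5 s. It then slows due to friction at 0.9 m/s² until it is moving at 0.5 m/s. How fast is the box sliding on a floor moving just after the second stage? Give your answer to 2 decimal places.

1.60 m/s

Phase 1 (decelerating): v₀ = 11.0 m/s, a = -1.2 m/s².
v = v₀ + at = 11.0 + (-1.2)(2) = 8.60 m/s
Δx = v₀t + ½at² = 11.0·2 + 0.5·-1.2·2² = 19.6 m

Phase 2 (decelerating): v₀ = 8.60 m/s, a = -0.5 m/s².
v = v₀ + at = 8.60 + (-0.5)(14) = 1.60 m/s
Δx = v₀t + ½at² = 8.60·14 + 0.5·-0.5·14² = 71.4 m
Speed at end of phase 2 = 1.60 m/s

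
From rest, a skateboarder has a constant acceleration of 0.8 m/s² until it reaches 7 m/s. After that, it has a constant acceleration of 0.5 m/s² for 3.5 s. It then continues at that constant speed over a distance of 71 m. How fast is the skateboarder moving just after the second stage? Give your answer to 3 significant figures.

8.75 m/s

Phase 1 (accelerating): v₀ = 0 m/s, a = 0.8 m/s².
v = v₀ + at → t = (7 − 0) / 0.8 = 8.75 s
v² = v₀² + 2aΔx → Δx = (7² − 0²)/(2·0.8) = 30.6 m

Phase 2 (accelerating): v₀ = 7.00 m/s, a = 0.5 m/s².
v = v₀ + at = 7.00 + (0.5)(3.5) = 8.75 m/s
Δx = v₀t + ½at² = 7.00·3.5 + 0.5·0.5·3.5² = 27.6 m
Speed at end of phase 2 = 8.75 m/s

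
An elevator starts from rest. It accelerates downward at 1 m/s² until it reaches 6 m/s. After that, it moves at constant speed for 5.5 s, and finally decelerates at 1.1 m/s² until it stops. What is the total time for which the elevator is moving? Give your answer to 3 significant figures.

Phase 1 (accelerating): v₀ = 0 m/s, a = 1 m/s².
v = v₀ + at → t = (6 − 0) / 1 = 6.00 s
v² = v₀² + 2aΔx → Δx = (6² − 0²)/(2·1) = 18.0 m

Phase 2 (constant speed): v₀ = 6.00 m/s, a = 0 m/s².
v = v₀ + at = 6.00 + (0)(5.5) = 6.00 m/s
Δx = v₀t + ½at² = 6.00·5.5 + 0.5·0·5.5² = 33.0 m

Phase 3 (decelerating): v₀ = 6.00 m/s, a = -1.1 m/s².
v = v₀ + at → t = (0 − 6.00) / -1.1 = 5.45 s
v² = v₀² + 2aΔx → Δx = (0² − 6.00²)/(2·-1.1) = 16.4 m
Total time = 6.00 + 5.50 + 5.45 = 17.0 s

17.0 s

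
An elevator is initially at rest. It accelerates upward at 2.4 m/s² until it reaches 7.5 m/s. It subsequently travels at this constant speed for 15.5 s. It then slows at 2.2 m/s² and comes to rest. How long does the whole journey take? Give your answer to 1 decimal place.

Phase 1 (accelerating): v₀ = 0 m/s, a = 2.4 m/s².
v = v₀ + at → t = (7.5 − 0) / 2.4 = 3.12 s
v² = v₀² + 2aΔx → Δx = (7.5² − 0²)/(2·2.4) = 11.7 m

Phase 2 (constant speed): v₀ = 7.50 m/s, a = 0 m/s².
v = v₀ + at = 7.50 + (0)(15.5) = 7.50 m/s
Δx = v₀t + ½at² = 7.50·15.5 + 0.5·0·15.5² = 116 m

Phase 3 (decelerating): v₀ = 7.50 m/s, a = -2.2 m/s².
v = v₀ + at → t = (0 − 7.50) / -2.2 = 3.41 s
v² = v₀² + 2aΔx → Δx = (0² − 7.50²)/(2·-2.2) = 12.8 m
Total time = 3.12 + 15.5 + 3.41 = 22.0 s

22.0 s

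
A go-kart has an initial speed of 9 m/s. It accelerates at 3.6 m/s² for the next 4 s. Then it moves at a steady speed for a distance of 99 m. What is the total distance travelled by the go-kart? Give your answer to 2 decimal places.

163.80 m

Phase 1 (accelerating): v₀ = 9.00 m/s, a = 3.6 m/s².
v = v₀ + at = 9.00 + (3.6)(4) = 23.4 m/s
Δx = v₀t + ½at² = 9.00·4 + 0.5·3.6·4² = 64.8 m

Phase 2 (constant speed): v₀ = 23.4 m/s, a = 0 m/s².
Constant speed: t = d/v = 99/23.4 = 4.23 s
Total distance = 64.8 + 99.0 = 164 m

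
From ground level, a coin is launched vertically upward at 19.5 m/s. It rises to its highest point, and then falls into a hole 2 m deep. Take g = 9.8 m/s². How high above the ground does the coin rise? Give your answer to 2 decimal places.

19.40 m

Phase 1 (rising): v₀ = 19.5 m/s, a = -9.8 m/s².
v = v₀ + at → t = (0 − 19.5) / -9.8 = 1.99 s
v² = v₀² + 2aΔx → Δx = (0² − 19.5²)/(2·-9.8) = 19.4 m
Maximum height = 19.4 m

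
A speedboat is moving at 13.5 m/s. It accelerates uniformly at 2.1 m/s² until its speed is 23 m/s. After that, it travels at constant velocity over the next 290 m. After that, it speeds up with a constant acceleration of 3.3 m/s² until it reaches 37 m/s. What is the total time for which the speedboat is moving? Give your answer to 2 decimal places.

21.37 s

Phase 1 (accelerating): v₀ = 13.5 m/s, a = 2.1 m/s².
v = v₀ + at → t = (23 − 13.5) / 2.1 = 4.52 s
v² = v₀² + 2aΔx → Δx = (23² − 13.5²)/(2·2.1) = 82.6 m

Phase 2 (constant speed): v₀ = 23.0 m/s, a = 0 m/s².
Constant speed: t = d/v = 290/23.0 = 12.6 s

Phase 3 (accelerating): v₀ = 23.0 m/s, a = 3.3 m/s².
v = v₀ + at → t = (37 − 23.0) / 3.3 = 4.24 s
v² = v₀² + 2aΔx → Δx = (37² − 23.0²)/(2·3.3) = 127 m
Total time = 4.52 + 12.6 + 4.24 = 21.4 s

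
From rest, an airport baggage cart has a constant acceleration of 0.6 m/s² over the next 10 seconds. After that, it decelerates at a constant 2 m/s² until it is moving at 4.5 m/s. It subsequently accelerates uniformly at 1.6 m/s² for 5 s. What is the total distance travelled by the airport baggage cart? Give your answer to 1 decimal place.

76.4 m

Phase 1 (accelerating): v₀ = 0 m/s, a = 0.6 m/s².
v = v₀ + at = 0 + (0.6)(10) = 6.00 m/s
Δx = v₀t + ½at² = 0·10 + 0.5·0.6·10² = 30.0 m

Phase 2 (decelerating): v₀ = 6.00 m/s, a = -2 m/s².
v = v₀ + at → t = (4.5 − 6.00) / -2 = 0.750 s
v² = v₀² + 2aΔx → Δx = (4.5² − 6.00²)/(2·-2) = 3.94 m

Phase 3 (accelerating): v₀ = 4.50 m/s, a = 1.6 m/s².
v = v₀ + at = 4.50 + (1.6)(5) = 12.5 m/s
Δx = v₀t + ½at² = 4.50·5 + 0.5·1.6·5² = 42.5 m
Total distance = 30.0 + 3.94 + 42.5 = 76.4 m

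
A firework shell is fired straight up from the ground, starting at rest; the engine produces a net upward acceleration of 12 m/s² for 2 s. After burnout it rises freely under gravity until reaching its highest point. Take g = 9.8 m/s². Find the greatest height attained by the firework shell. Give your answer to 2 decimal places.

53.39 m

Phase 1 (powered ascent): v₀ = 0 m/s, a = 12 m/s².
v = v₀ + at = 0 + (12)(2) = 24.0 m/s
Δx = v₀t + ½at² = 0·2 + 0.5·12·2² = 24.0 m

Phase 2 (coasting upward): v₀ = 24.0 m/s, a = -9.8 m/s².
v = v₀ + at → t = (0 − 24.0) / -9.8 = 2.45 s
v² = v₀² + 2aΔx → Δx = (0² − 24.0²)/(2·-9.8) = 29.4 m
Maximum height = 24.0 + 29.4 = 53.4 m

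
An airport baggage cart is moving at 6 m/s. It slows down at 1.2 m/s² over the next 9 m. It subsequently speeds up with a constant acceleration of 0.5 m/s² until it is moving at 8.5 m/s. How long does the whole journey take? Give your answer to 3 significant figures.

11.2 s

Phase 1 (decelerating): v₀ = 6.00 m/s, a = -1.2 m/s².
v² = v₀² + 2aΔx = 6.00² + 2·-1.2·9 = 14.4 → v = 3.79 m/s
t = (v − v₀)/a = (3.79 − 6.00)/-1.2 = 1.84 s

Phase 2 (accelerating): v₀ = 3.79 m/s, a = 0.5 m/s².
v = v₀ + at → t = (8.5 − 3.79) / 0.5 = 9.41 s
v² = v₀² + 2aΔx → Δx = (8.5² − 3.79²)/(2·0.5) = 57.8 m
Total time = 1.84 + 9.41 = 11.2 s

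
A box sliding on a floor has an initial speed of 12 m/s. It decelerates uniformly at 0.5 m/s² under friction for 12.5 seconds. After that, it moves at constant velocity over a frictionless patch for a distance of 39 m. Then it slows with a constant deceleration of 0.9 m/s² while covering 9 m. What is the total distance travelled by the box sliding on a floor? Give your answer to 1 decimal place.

158.9 m

Phase 1 (decelerating): v₀ = 12.0 m/s, a = -0.5 m/s².
v = v₀ + at = 12.0 + (-0.5)(12.5) = 5.75 m/s
Δx = v₀t + ½at² = 12.0·12.5 + 0.5·-0.5·12.5² = 111 m

Phase 2 (constant speed): v₀ = 5.75 m/s, a = 0 m/s².
Constant speed: t = d/v = 39/5.75 = 6.78 s

Phase 3 (decelerating): v₀ = 5.75 m/s, a = -0.9 m/s².
v² = v₀² + 2aΔx = 5.75² + 2·-0.9·9 = 16.9 → v = 4.11 m/s
t = (v − v₀)/a = (4.11 − 5.75)/-0.9 = 1.83 s
Total distance = 111 + 39.0 + 9.00 = 159 m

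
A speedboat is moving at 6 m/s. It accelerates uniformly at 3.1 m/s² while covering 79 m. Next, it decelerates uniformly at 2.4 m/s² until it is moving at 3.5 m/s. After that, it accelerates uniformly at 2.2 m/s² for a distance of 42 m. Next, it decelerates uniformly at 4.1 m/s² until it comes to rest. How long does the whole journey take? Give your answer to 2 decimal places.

Phase 1 (accelerating): v₀ = 6.00 m/s, a = 3.1 m/s².
v² = v₀² + 2aΔx = 6.00² + 2·3.1·79 = 526 → v = 22.9 m/s
t = (v − v₀)/a = (22.9 − 6.00)/3.1 = 5.46 s

Phase 2 (decelerating): v₀ = 22.9 m/s, a = -2.4 m/s².
v = v₀ + at → t = (3.5 − 22.9) / -2.4 = 8.10 s
v² = v₀² + 2aΔx → Δx = (3.5² − 22.9²)/(2·-2.4) = 107 m

Phase 3 (accelerating): v₀ = 3.50 m/s, a = 2.2 m/s².
v² = v₀² + 2aΔx = 3.50² + 2·2.2·42 = 197 → v = 14.0 m/s
t = (v − v₀)/a = (14.0 − 3.50)/2.2 = 4.79 s

Phase 4 (decelerating): v₀ = 14.0 m/s, a = -4.1 m/s².
v = v₀ + at → t = (0 − 14.0) / -4.1 = 3.42 s
v² = v₀² + 2aΔx → Δx = (0² − 14.0²)/(2·-4.1) = 24.0 m
Total time = 5.46 + 8.10 + 4.79 + 3.42 = 21.8 s

21.77 s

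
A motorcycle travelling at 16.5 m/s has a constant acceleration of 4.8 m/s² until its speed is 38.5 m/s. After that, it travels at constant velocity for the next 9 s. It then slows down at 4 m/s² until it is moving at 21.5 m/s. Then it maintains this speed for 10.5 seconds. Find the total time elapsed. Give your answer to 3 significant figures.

Phase 1 (accelerating): v₀ = 16.5 m/s, a = 4.8 m/s².
v = v₀ + at → t = (38.5 − 16.5) / 4.8 = 4.58 s
v² = v₀² + 2aΔx → Δx = (38.5² − 16.5²)/(2·4.8) = 126 m

Phase 2 (constant speed): v₀ = 38.5 m/s, a = 0 m/s².
v = v₀ + at = 38.5 + (0)(9) = 38.5 m/s
Δx = v₀t + ½at² = 38.5·9 + 0.5·0·9² = 346 m

Phase 3 (decelerating): v₀ = 38.5 m/s, a = -4 m/s².
v = v₀ + at → t = (21.5 − 38.5) / -4 = 4.25 s
v² = v₀² + 2aΔx → Δx = (21.5² − 38.5²)/(2·-4) = 128 m

Phase 4 (constant speed): v₀ = 21.5 m/s, a = 0 m/s².
v = v₀ + at = 21.5 + (0)(10.5) = 21.5 m/s
Δx = v₀t + ½at² = 21.5·10.5 + 0.5·0·10.5² = 226 m
Total time = 4.58 + 9.00 + 4.25 + 10.5 = 28.3 s

28.3 s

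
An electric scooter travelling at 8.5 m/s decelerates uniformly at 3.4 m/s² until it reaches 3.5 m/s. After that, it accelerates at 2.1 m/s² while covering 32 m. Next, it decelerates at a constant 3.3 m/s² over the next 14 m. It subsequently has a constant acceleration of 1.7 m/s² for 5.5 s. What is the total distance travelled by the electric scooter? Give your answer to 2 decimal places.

Phase 1 (decelerating): v₀ = 8.50 m/s, a = -3.4 m/s².
v = v₀ + at → t = (3.5 − 8.50) / -3.4 = 1.47 s
v² = v₀² + 2aΔx → Δx = (3.5² − 8.50²)/(2·-3.4) = 8.82 m

Phase 2 (accelerating): v₀ = 3.50 m/s, a = 2.1 m/s².
v² = v₀² + 2aΔx = 3.50² + 2·2.1·32 = 147 → v = 12.1 m/s
t = (v − v₀)/a = (12.1 − 3.50)/2.1 = 4.10 s

Phase 3 (decelerating): v₀ = 12.1 m/s, a = -3.3 m/s².
v² = v₀² + 2aΔx = 12.1² + 2·-3.3·14 = 54.3 → v = 7.37 m/s
t = (v − v₀)/a = (7.37 − 12.1)/-3.3 = 1.44 s

Phase 4 (accelerating): v₀ = 7.37 m/s, a = 1.7 m/s².
v = v₀ + at = 7.37 + (1.7)(5.5) = 16.7 m/s
Δx = v₀t + ½at² = 7.37·5.5 + 0.5·1.7·5.5² = 66.2 m
Total distance = 8.82 + 32.0 + 14.0 + 66.2 = 121 m

121.05 m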